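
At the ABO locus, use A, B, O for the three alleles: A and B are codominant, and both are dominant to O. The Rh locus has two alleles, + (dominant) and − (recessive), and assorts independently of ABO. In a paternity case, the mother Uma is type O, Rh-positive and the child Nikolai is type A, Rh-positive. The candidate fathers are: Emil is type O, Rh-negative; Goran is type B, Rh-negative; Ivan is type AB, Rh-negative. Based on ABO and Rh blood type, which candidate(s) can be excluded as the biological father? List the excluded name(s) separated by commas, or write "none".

Emil, Goran

A candidate is excluded only if no genotype consistent with his phenotype could produce a type A, Rh-positive child with a type O, Rh-positive mother.
Emil (type O, Rh-): no genotype consistent with that phenotype can produce a type-A Rh+ child with a type-O mother.
Goran (type B, Rh-): no genotype consistent with that phenotype can produce a type-A Rh+ child with a type-O mother.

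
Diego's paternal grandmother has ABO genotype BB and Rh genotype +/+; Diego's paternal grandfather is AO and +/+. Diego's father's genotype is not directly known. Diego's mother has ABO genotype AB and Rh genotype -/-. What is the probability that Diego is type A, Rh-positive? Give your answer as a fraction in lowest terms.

1/4

Diego's father's ABO genotype from BB × AO: 1/2 AB, 1/2 BO.
Crossing each possibility with the mother AB and summing P(type A): 1/2·1/4 + 1/2·1/4 = 1/4.
Similarly for Rh via the father's Rh distribution: P(Rh+) = 1.
Independent loci: 1/4 × 1 = 1/4.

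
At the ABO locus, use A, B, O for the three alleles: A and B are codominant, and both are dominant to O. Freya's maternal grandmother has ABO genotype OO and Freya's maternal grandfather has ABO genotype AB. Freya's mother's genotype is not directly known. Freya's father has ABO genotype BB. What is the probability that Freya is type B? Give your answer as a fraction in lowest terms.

Freya's mother's ABO genotype from OO × AB: 1/2 AO, 1/2 BO.
Crossing each possibility with the father BB and summing P(type B): 1/2·1/2 + 1/2·1 = 3/4.

3/4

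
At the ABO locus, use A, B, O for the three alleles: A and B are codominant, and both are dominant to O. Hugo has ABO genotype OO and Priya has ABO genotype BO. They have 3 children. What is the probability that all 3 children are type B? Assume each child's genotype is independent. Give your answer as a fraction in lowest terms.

1/8

ABO cross OO × BO → 1/2 O, 1/2 B.
So P(type B) = 1/2 per child.
All 3 independent: (1/2)^3 = 1/8.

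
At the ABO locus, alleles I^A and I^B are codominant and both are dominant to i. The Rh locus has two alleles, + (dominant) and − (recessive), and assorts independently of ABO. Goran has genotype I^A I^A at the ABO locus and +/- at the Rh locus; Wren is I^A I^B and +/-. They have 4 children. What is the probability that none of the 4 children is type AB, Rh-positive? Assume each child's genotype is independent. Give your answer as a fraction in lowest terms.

ABO cross I^A I^A × I^A I^B → 1/2 A, 1/2 AB.
Rh cross +/- × +/- → 3/4 Rh+, 1/4 Rh-; so P(type AB, Rh-positive) = 1/2 × 3/4 = 3/8 per child.
P(not type AB, Rh-positive) = 5/8 for one child; (5/8)^4 = 625/4096.

625/4096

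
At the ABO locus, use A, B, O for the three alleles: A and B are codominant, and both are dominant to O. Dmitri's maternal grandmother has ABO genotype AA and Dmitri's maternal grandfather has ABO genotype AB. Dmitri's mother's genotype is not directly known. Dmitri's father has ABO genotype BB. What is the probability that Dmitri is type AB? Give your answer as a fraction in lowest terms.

3/4

Dmitri's mother's ABO genotype from AA × AB: 1/2 AA, 1/2 AB.
Crossing each possibility with the father BB and summing P(type AB): 1/2·1 + 1/2·1/2 = 3/4.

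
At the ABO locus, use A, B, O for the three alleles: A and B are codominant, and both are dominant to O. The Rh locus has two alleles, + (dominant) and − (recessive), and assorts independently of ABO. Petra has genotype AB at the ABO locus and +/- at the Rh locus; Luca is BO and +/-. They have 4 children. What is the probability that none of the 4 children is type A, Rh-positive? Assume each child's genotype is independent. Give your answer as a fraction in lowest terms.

ABO cross AB × BO → 1/4 A, 1/2 B, 1/4 AB.
Rh cross +/- × +/- → 3/4 Rh+, 1/4 Rh-; so P(type A, Rh-positive) = 1/4 × 3/4 = 3/16 per child.
P(not type A, Rh-positive) = 13/16 for one child; (13/16)^4 = 28561/65536.

28561/65536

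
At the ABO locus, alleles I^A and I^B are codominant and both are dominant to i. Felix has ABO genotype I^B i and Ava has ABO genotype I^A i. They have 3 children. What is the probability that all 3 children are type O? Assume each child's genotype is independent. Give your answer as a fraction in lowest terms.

ABO cross I^B i × I^A i → 1/4 O, 1/4 A, 1/4 B, 1/4 AB.
So P(type O) = 1/4 per child.
All 3 independent: (1/4)^3 = 1/64.

1/64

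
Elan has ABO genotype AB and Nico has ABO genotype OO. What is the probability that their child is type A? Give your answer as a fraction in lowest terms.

1/2

ABO cross AB × OO → offspring phenotypes: 1/2 A, 1/2 B.
So P(type A) = 1/2.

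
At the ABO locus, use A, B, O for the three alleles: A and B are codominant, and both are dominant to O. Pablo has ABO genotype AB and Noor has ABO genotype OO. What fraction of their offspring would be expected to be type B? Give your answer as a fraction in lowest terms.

1/2

ABO cross AB × OO → offspring phenotypes: 1/2 A, 1/2 B.
So P(type B) = 1/2.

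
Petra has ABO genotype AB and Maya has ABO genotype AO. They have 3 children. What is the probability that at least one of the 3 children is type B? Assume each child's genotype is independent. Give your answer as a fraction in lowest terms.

37/64

ABO cross AB × AO → 1/2 A, 1/4 B, 1/4 AB.
So P(type B) = 1/4 per child.
P(none) = (3/4)^3 = 27/64; P(at least one) = 1 − 27/64 = 37/64.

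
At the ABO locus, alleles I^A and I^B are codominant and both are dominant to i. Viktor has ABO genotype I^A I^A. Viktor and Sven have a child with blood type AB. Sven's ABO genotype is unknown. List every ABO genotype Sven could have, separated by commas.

I^A I^B, I^B I^B, I^B i

For each candidate genotype of Sven, check whether crossing it with I^A I^A can produce every observed child phenotype.
  I^A I^A → possible child types {A} ✗
  I^A I^B → possible child types {A, AB} ✓
  I^A i → possible child types {A} ✗
  I^B I^B → possible child types {AB} ✓
  I^B i → possible child types {A, AB} ✓
  i i → possible child types {A} ✗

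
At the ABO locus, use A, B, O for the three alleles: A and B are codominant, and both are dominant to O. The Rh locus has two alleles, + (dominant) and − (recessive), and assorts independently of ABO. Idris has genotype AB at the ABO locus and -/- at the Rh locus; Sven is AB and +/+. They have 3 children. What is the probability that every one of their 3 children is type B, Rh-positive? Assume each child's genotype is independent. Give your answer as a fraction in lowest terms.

ABO cross AB × AB → 1/4 A, 1/4 B, 1/2 AB.
Rh cross -/- × +/+ → 1 Rh+; so P(type B, Rh-positive) = 1/4 × 1 = 1/4 per child.
All 3 independent: (1/4)^3 = 1/64.

1/64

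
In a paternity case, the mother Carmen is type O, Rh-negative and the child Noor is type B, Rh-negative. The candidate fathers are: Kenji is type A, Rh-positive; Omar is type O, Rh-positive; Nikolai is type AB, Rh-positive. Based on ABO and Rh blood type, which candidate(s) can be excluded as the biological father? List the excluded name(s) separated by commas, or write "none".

A candidate is excluded only if no genotype consistent with his phenotype could produce a type B, Rh-negative child with a type O, Rh-negative mother.
Kenji (type A, Rh+): no genotype consistent with that phenotype can produce a type-B Rh- child with a type-O mother.
Omar (type O, Rh+): no genotype consistent with that phenotype can produce a type-B Rh- child with a type-O mother.

Kenji, Omar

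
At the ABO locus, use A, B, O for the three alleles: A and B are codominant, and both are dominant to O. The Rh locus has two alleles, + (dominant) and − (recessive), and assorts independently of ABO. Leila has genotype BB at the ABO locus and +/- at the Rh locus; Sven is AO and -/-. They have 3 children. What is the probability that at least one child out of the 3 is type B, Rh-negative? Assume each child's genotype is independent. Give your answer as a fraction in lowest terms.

ABO cross BB × AO → 1/2 B, 1/2 AB.
Rh cross +/- × -/- → 1/2 Rh+, 1/2 Rh-; so P(type B, Rh-negative) = 1/2 × 1/2 = 1/4 per child.
P(none) = (3/4)^3 = 27/64; P(at least one) = 1 − 27/64 = 37/64.

37/64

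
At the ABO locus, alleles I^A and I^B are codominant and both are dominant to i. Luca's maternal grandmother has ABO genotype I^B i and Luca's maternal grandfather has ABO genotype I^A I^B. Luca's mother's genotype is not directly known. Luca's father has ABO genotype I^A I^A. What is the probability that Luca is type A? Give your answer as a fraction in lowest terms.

1/2

Luca's mother's ABO genotype from I^B i × I^A I^B: 1/4 I^A I^B, 1/4 I^A i, 1/4 I^B I^B, 1/4 I^B i.
Crossing each possibility with the father I^A I^A and summing P(type A): 1/4·1/2 + 1/4·1 + 1/4·0 + 1/4·1/2 = 1/2.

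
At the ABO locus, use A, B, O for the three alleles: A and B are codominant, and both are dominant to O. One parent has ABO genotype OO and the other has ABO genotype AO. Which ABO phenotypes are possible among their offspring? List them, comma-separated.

Gametes from OO × AO give offspring ABO genotypes AO, OO, i.e. phenotypes O, A.

O, A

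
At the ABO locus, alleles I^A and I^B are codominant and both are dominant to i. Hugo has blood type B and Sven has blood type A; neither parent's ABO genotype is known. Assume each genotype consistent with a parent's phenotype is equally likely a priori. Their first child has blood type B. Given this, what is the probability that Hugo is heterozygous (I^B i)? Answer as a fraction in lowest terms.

Possible genotypes: Hugo ∈ {I^B I^B, I^B i}; Sven ∈ {I^A I^A, I^A i}.
Weight each parental genotype pair by prior × P(type-B child):
  I^B I^B × I^A i: posterior weight 2/3.
  I^B i × I^A i: posterior weight 1/3.
Sum the posterior weight over pairs where Hugo is I^B i: 1/3.

1/3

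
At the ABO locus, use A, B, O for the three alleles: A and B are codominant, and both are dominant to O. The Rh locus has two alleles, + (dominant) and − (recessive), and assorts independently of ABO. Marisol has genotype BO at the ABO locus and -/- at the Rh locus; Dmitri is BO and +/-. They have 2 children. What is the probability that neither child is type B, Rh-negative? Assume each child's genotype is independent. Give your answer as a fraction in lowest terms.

25/64

ABO cross BO × BO → 1/4 O, 3/4 B.
Rh cross -/- × +/- → 1/2 Rh+, 1/2 Rh-; so P(type B, Rh-negative) = 3/4 × 1/2 = 3/8 per child.
P(not type B, Rh-negative) = 5/8 for one child; (5/8)^2 = 25/64.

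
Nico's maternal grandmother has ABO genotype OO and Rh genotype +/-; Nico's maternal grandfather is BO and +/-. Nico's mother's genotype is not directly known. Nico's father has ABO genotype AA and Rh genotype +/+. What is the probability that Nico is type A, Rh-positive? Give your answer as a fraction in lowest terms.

Nico's mother's ABO genotype from OO × BO: 1/2 BO, 1/2 OO.
Crossing each possibility with the father AA and summing P(type A): 1/2·1/2 + 1/2·1 = 3/4.
Similarly for Rh via the mother's Rh distribution: P(Rh+) = 1.
Independent loci: 3/4 × 1 = 3/4.

3/4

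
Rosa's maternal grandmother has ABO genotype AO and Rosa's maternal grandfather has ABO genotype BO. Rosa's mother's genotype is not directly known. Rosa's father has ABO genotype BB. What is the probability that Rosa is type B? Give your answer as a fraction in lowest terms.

3/4

Rosa's mother's ABO genotype from AO × BO: 1/4 AB, 1/4 AO, 1/4 BO, 1/4 OO.
Crossing each possibility with the father BB and summing P(type B): 1/4·1/2 + 1/4·1/2 + 1/4·1 + 1/4·1 = 3/4.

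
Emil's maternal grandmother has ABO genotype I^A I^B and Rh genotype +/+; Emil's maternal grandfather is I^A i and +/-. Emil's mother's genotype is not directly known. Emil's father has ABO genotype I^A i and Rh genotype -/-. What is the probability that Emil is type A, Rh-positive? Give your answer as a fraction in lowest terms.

Emil's mother's ABO genotype from I^A I^B × I^A i: 1/4 I^A I^A, 1/4 I^A I^B, 1/4 I^A i, 1/4 I^B i.
Crossing each possibility with the father I^A i and summing P(type A): 1/4·1 + 1/4·1/2 + 1/4·3/4 + 1/4·1/4 = 5/8.
Similarly for Rh via the mother's Rh distribution: P(Rh+) = 3/4.
Independent loci: 5/8 × 3/4 = 15/32.

15/32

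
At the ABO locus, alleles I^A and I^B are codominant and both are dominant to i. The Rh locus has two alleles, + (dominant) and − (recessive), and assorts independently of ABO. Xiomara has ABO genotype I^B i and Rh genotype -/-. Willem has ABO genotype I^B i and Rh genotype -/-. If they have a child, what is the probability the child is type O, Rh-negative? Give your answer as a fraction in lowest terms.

1/4

ABO cross I^B i × I^B i → offspring phenotypes: 1/4 O, 3/4 B.
Rh cross -/- × -/- → 1 Rh-.
Independent loci: P(type O, Rh-negative) = 1/4 × 1 = 1/4.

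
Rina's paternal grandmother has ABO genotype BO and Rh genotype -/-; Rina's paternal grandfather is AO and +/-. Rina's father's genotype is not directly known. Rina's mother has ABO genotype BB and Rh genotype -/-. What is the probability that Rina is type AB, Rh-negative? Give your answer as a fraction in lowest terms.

Rina's father's ABO genotype from BO × AO: 1/4 AB, 1/4 AO, 1/4 BO, 1/4 OO.
Crossing each possibility with the mother BB and summing P(type AB): 1/4·1/2 + 1/4·1/2 + 1/4·0 + 1/4·0 = 1/4.
Similarly for Rh via the father's Rh distribution: P(Rh-) = 3/4.
Independent loci: 1/4 × 3/4 = 3/16.

3/16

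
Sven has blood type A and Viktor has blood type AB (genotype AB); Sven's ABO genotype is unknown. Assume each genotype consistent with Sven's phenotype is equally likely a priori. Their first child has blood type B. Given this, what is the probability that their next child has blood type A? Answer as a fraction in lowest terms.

Possible genotypes: Sven ∈ {AA, AO}; Viktor ∈ {AB}.
Weight each parental genotype pair by prior × P(type-B child):
  AO × AB: posterior weight 1; P(next child type A) = 1/2.
Weighted sum = 1/2.

1/2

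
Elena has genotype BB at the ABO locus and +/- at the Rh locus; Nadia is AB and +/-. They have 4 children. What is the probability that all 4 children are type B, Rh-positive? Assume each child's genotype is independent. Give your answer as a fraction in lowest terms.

ABO cross BB × AB → 1/2 B, 1/2 AB.
Rh cross +/- × +/- → 3/4 Rh+, 1/4 Rh-; so P(type B, Rh-positive) = 1/2 × 3/4 = 3/8 per child.
All 4 independent: (3/8)^4 = 81/4096.

81/4096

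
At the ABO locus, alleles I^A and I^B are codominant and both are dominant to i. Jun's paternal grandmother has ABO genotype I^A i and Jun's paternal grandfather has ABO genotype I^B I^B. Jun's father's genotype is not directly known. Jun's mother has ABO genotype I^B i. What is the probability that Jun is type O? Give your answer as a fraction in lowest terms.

1/8

Jun's father's ABO genotype from I^A i × I^B I^B: 1/2 I^A I^B, 1/2 I^B i.
Crossing each possibility with the mother I^B i and summing P(type O): 1/2·0 + 1/2·1/4 = 1/8.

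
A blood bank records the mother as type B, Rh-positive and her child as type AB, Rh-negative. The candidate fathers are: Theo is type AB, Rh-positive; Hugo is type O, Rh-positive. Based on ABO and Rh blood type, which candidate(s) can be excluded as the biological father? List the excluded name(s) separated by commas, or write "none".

A candidate is excluded only if no genotype consistent with his phenotype could produce a type AB, Rh-negative child with a type B, Rh-positive mother.
Hugo (type O, Rh+): no genotype consistent with that phenotype can produce a type-AB Rh- child with a type-B mother.

Hugo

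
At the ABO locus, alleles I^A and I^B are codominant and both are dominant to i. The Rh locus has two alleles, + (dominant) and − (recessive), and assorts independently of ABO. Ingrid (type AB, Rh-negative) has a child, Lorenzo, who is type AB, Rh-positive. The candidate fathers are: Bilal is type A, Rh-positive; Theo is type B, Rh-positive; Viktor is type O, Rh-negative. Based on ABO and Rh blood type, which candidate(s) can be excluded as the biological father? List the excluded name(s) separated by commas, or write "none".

A candidate is excluded only if no genotype consistent with his phenotype could produce a type AB, Rh-positive child with a type AB, Rh-negative mother.
Viktor (type O, Rh-): no genotype consistent with that phenotype can produce a type-AB Rh+ child with a type-AB mother.

Viktor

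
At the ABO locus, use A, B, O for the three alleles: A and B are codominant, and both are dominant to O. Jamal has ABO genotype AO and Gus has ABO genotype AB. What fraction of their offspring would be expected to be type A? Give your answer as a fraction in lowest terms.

1/2

ABO cross AO × AB → offspring phenotypes: 1/2 A, 1/4 B, 1/4 AB.
So P(type A) = 1/2.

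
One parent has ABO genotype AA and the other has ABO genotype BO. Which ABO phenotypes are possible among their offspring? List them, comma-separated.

Gametes from AA × BO give offspring ABO genotypes AB, AO, i.e. phenotypes A, AB.

A, AB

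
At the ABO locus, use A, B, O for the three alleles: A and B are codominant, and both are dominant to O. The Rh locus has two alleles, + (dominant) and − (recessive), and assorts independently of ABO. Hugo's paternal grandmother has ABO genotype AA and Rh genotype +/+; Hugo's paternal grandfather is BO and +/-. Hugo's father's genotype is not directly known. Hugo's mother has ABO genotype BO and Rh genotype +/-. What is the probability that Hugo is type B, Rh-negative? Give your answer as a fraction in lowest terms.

Hugo's father's ABO genotype from AA × BO: 1/2 AB, 1/2 AO.
Crossing each possibility with the mother BO and summing P(type B): 1/2·1/2 + 1/2·1/4 = 3/8.
Similarly for Rh via the father's Rh distribution: P(Rh-) = 1/8.
Independent loci: 3/8 × 1/8 = 3/64.

3/64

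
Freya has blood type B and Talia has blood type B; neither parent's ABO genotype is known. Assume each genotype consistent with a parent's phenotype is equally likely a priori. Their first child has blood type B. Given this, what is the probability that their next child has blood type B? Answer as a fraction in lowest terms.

Possible genotypes: Freya ∈ {BB, BO}; Talia ∈ {BB, BO}.
Weight each parental genotype pair by prior × P(type-B child):
  BB × BB: posterior weight 4/15; P(next child type B) = 1.
  BB × BO: posterior weight 4/15; P(next child type B) = 1.
  BO × BB: posterior weight 4/15; P(next child type B) = 1.
  BO × BO: posterior weight 1/5; P(next child type B) = 3/4.
Weighted sum = 19/20.

19/20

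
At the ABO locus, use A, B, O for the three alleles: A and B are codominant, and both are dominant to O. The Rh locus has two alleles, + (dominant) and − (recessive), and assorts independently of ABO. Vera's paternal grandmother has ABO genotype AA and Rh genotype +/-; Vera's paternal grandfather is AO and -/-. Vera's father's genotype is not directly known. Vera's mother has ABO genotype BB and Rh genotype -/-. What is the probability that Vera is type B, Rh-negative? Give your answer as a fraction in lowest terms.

Vera's father's ABO genotype from AA × AO: 1/2 AA, 1/2 AO.
Crossing each possibility with the mother BB and summing P(type B): 1/2·0 + 1/2·1/2 = 1/4.
Similarly for Rh via the father's Rh distribution: P(Rh-) = 3/4.
Independent loci: 1/4 × 3/4 = 3/16.

3/16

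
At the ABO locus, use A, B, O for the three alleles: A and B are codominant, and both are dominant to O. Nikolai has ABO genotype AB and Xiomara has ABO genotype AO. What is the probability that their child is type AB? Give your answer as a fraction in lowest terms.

1/4

ABO cross AB × AO → offspring phenotypes: 1/2 A, 1/4 B, 1/4 AB.
So P(type AB) = 1/4.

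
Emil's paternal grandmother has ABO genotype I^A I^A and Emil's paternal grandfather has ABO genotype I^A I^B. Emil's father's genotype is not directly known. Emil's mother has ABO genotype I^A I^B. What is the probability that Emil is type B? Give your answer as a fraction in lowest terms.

Emil's father's ABO genotype from I^A I^A × I^A I^B: 1/2 I^A I^A, 1/2 I^A I^B.
Crossing each possibility with the mother I^A I^B and summing P(type B): 1/2·0 + 1/2·1/4 = 1/8.

1/8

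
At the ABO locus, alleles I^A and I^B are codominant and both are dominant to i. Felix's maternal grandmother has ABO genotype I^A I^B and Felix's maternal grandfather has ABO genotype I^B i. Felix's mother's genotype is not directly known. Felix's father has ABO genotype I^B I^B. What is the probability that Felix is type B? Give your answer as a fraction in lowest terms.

Felix's mother's ABO genotype from I^A I^B × I^B i: 1/4 I^A I^B, 1/4 I^A i, 1/4 I^B I^B, 1/4 I^B i.
Crossing each possibility with the father I^B I^B and summing P(type B): 1/4·1/2 + 1/4·1/2 + 1/4·1 + 1/4·1 = 3/4.

3/4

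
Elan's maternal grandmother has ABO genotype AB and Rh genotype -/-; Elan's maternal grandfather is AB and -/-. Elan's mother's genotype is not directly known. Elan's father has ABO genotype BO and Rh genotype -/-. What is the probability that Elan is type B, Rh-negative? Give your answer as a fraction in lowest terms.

1/2

Elan's mother's ABO genotype from AB × AB: 1/4 AA, 1/2 AB, 1/4 BB.
Crossing each possibility with the father BO and summing P(type B): 1/4·0 + 1/2·1/2 + 1/4·1 = 1/2.
Similarly for Rh via the mother's Rh distribution: P(Rh-) = 1.
Independent loci: 1/2 × 1 = 1/2.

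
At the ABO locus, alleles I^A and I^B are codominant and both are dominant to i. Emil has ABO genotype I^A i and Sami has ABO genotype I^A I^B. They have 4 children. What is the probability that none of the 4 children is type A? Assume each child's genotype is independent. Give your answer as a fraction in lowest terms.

1/16

ABO cross I^A i × I^A I^B → 1/2 A, 1/4 B, 1/4 AB.
So P(type A) = 1/2 per child.
P(not type A) = 1/2 for one child; (1/2)^4 = 1/16.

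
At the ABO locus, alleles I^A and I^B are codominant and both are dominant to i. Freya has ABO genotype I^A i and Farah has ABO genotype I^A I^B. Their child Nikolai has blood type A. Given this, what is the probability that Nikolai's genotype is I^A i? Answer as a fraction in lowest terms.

1/2

Cross I^A i × I^A I^B → 1/4 I^A I^A, 1/4 I^A I^B, 1/4 I^A i, 1/4 I^B i.
Type-A genotypes among offspring: I^A I^A (1/4), I^A i (1/4); total 1/2.
P(I^A i | type A) = (1/4) / (1/2) = 1/2.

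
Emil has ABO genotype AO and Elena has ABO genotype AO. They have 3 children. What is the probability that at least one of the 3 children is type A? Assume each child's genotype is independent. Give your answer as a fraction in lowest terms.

ABO cross AO × AO → 1/4 O, 3/4 A.
So P(type A) = 3/4 per child.
P(none) = (1/4)^3 = 1/64; P(at least one) = 1 − 1/64 = 63/64.

63/64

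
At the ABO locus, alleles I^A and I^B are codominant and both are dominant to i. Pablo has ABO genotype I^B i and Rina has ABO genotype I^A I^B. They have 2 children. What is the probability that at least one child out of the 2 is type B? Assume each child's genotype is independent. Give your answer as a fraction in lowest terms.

3/4

ABO cross I^B i × I^A I^B → 1/4 A, 1/2 B, 1/4 AB.
So P(type B) = 1/2 per child.
P(none) = (1/2)^2 = 1/4; P(at least one) = 1 − 1/4 = 3/4.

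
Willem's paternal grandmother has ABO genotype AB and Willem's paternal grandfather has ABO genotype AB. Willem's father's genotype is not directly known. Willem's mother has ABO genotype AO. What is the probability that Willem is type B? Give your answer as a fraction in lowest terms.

Willem's father's ABO genotype from AB × AB: 1/4 AA, 1/2 AB, 1/4 BB.
Crossing each possibility with the mother AO and summing P(type B): 1/4·0 + 1/2·1/4 + 1/4·1/2 = 1/4.

1/4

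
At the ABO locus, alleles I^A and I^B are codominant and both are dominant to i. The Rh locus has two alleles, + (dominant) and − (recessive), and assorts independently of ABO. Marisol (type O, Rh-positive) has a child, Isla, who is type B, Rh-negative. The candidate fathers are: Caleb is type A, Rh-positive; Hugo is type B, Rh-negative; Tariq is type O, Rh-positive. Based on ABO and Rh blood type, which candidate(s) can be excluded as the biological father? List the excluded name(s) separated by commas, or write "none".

Caleb, Tariq

A candidate is excluded only if no genotype consistent with his phenotype could produce a type B, Rh-negative child with a type O, Rh-positive mother.
Caleb (type A, Rh+): no genotype consistent with that phenotype can produce a type-B Rh- child with a type-O mother.
Tariq (type O, Rh+): no genotype consistent with that phenotype can produce a type-B Rh- child with a type-O mother.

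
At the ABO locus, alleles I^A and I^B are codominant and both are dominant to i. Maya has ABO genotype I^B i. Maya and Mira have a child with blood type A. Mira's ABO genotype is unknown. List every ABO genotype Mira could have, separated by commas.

I^A I^A, I^A I^B, I^A i

For each candidate genotype of Mira, check whether crossing it with I^B i can produce every observed child phenotype.
  I^A I^A → possible child types {A, AB} ✓
  I^A I^B → possible child types {A, B, AB} ✓
  I^A i → possible child types {O, A, B, AB} ✓
  I^B I^B → possible child types {B} ✗
  I^B i → possible child types {O, B} ✗
  i i → possible child types {O, B} ✗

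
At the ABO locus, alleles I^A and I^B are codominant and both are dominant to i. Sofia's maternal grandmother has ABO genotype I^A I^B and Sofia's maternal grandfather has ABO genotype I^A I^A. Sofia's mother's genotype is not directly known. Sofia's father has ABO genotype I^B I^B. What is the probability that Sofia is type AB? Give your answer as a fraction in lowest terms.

3/4

Sofia's mother's ABO genotype from I^A I^B × I^A I^A: 1/2 I^A I^A, 1/2 I^A I^B.
Crossing each possibility with the father I^B I^B and summing P(type AB): 1/2·1 + 1/2·1/2 = 3/4.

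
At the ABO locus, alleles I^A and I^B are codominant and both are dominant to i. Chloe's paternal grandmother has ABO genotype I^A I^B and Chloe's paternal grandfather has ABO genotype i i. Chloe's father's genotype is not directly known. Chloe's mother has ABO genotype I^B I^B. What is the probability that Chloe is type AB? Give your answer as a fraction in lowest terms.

1/4

Chloe's father's ABO genotype from I^A I^B × i i: 1/2 I^A i, 1/2 I^B i.
Crossing each possibility with the mother I^B I^B and summing P(type AB): 1/2·1/2 + 1/2·0 = 1/4.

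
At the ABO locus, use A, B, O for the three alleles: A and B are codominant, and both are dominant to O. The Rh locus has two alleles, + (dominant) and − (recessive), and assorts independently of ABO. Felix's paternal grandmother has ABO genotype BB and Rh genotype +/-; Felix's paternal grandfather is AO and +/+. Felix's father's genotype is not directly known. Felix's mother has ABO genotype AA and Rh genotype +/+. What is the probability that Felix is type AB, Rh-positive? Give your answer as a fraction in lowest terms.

1/2

Felix's father's ABO genotype from BB × AO: 1/2 AB, 1/2 BO.
Crossing each possibility with the mother AA and summing P(type AB): 1/2·1/2 + 1/2·1/2 = 1/2.
Similarly for Rh via the father's Rh distribution: P(Rh+) = 1.
Independent loci: 1/2 × 1 = 1/2.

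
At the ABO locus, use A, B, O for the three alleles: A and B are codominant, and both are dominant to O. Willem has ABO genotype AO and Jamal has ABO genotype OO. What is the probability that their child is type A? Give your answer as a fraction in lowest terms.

1/2

ABO cross AO × OO → offspring phenotypes: 1/2 O, 1/2 A.
So P(type A) = 1/2.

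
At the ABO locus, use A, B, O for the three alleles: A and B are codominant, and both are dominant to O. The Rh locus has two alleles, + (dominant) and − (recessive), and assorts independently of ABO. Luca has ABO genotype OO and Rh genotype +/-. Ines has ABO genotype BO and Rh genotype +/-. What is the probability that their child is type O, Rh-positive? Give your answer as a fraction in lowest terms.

ABO cross OO × BO → offspring phenotypes: 1/2 O, 1/2 B.
Rh cross +/- × +/- → 3/4 Rh+, 1/4 Rh-.
Independent loci: P(type O, Rh-positive) = 1/2 × 3/4 = 3/8.

3/8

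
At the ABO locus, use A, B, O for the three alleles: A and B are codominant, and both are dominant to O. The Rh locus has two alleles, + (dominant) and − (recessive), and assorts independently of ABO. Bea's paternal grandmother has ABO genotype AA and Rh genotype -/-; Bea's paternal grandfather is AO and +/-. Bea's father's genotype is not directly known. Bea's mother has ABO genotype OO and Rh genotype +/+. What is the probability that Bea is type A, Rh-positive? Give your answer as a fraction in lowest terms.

Bea's father's ABO genotype from AA × AO: 1/2 AA, 1/2 AO.
Crossing each possibility with the mother OO and summing P(type A): 1/2·1 + 1/2·1/2 = 3/4.
Similarly for Rh via the father's Rh distribution: P(Rh+) = 1.
Independent loci: 3/4 × 1 = 3/4.

3/4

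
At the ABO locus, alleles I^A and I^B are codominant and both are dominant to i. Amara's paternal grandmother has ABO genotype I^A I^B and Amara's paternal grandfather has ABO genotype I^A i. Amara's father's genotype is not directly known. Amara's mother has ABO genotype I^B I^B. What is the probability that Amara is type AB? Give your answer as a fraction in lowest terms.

Amara's father's ABO genotype from I^A I^B × I^A i: 1/4 I^A I^A, 1/4 I^A I^B, 1/4 I^A i, 1/4 I^B i.
Crossing each possibility with the mother I^B I^B and summing P(type AB): 1/4·1 + 1/4·1/2 + 1/4·1/2 + 1/4·0 = 1/2.

1/2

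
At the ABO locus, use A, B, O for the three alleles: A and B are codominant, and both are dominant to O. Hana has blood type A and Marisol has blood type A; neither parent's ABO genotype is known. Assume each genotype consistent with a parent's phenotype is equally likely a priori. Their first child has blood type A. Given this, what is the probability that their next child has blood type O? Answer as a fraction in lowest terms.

1/20

Possible genotypes: Hana ∈ {AA, AO}; Marisol ∈ {AA, AO}.
Weight each parental genotype pair by prior × P(type-A child):
  AA × AA: posterior weight 4/15; P(next child type O) = 0.
  AA × AO: posterior weight 4/15; P(next child type O) = 0.
  AO × AA: posterior weight 4/15; P(next child type O) = 0.
  AO × AO: posterior weight 1/5; P(next child type O) = 1/4.
Weighted sum = 1/20.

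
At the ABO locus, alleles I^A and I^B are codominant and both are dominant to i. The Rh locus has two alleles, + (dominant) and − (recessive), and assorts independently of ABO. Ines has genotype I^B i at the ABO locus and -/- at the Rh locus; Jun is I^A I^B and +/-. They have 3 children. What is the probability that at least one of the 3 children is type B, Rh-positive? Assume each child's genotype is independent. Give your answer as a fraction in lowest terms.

37/64

ABO cross I^B i × I^A I^B → 1/4 A, 1/2 B, 1/4 AB.
Rh cross -/- × +/- → 1/2 Rh+, 1/2 Rh-; so P(type B, Rh-positive) = 1/2 × 1/2 = 1/4 per child.
P(none) = (3/4)^3 = 27/64; P(at least one) = 1 − 27/64 = 37/64.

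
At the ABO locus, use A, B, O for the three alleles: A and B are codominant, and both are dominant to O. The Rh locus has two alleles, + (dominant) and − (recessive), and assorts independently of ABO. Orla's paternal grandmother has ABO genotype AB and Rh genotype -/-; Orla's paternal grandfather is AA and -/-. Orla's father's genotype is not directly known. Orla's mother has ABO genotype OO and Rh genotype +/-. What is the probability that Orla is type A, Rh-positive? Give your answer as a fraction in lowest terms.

Orla's father's ABO genotype from AB × AA: 1/2 AA, 1/2 AB.
Crossing each possibility with the mother OO and summing P(type A): 1/2·1 + 1/2·1/2 = 3/4.
Similarly for Rh via the father's Rh distribution: P(Rh+) = 1/2.
Independent loci: 3/4 × 1/2 = 3/8.

3/8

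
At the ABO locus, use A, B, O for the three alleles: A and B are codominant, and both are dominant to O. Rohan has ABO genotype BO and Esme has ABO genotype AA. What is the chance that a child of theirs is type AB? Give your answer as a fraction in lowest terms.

ABO cross BO × AA → offspring phenotypes: 1/2 A, 1/2 AB.
So P(type AB) = 1/2.

1/2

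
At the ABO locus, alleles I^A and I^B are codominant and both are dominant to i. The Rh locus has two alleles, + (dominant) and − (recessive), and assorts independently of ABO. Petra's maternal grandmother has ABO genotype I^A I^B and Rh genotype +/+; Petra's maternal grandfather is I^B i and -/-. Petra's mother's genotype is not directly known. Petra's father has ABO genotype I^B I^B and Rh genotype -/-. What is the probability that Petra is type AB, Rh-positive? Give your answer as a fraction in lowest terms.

1/8

Petra's mother's ABO genotype from I^A I^B × I^B i: 1/4 I^A I^B, 1/4 I^A i, 1/4 I^B I^B, 1/4 I^B i.
Crossing each possibility with the father I^B I^B and summing P(type AB): 1/4·1/2 + 1/4·1/2 + 1/4·0 + 1/4·0 = 1/4.
Similarly for Rh via the mother's Rh distribution: P(Rh+) = 1/2.
Independent loci: 1/4 × 1/2 = 1/8.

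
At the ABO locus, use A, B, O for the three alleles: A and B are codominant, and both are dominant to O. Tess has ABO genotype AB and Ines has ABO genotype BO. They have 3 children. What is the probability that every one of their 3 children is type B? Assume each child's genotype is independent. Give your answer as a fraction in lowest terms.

ABO cross AB × BO → 1/4 A, 1/2 B, 1/4 AB.
So P(type B) = 1/2 per child.
All 3 independent: (1/2)^3 = 1/8.

1/8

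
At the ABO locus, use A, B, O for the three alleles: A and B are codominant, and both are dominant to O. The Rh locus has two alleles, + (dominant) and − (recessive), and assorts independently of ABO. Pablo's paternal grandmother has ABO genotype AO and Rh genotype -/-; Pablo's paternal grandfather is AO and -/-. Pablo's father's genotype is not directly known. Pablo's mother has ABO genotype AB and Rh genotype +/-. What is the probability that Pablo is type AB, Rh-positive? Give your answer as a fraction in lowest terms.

Pablo's father's ABO genotype from AO × AO: 1/4 AA, 1/2 AO, 1/4 OO.
Crossing each possibility with the mother AB and summing P(type AB): 1/4·1/2 + 1/2·1/4 + 1/4·0 = 1/4.
Similarly for Rh via the father's Rh distribution: P(Rh+) = 1/2.
Independent loci: 1/4 × 1/2 = 1/8.

1/8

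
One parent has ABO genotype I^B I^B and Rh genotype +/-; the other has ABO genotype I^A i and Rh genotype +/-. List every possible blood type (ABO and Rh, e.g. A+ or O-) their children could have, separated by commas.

B+, B-, AB+, AB-

Gametes from I^B I^B × I^A i give offspring ABO genotypes I^A I^B, I^B i, i.e. phenotypes B, AB.
Rh cross +/- × +/- → phenotypes Rh+, Rh-.
Combining independently: B+, B-, AB+, AB-.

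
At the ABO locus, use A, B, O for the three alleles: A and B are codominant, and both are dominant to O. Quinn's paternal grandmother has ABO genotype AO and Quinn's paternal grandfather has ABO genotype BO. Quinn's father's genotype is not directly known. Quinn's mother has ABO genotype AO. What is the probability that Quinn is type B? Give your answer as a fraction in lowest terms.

Quinn's father's ABO genotype from AO × BO: 1/4 AB, 1/4 AO, 1/4 BO, 1/4 OO.
Crossing each possibility with the mother AO and summing P(type B): 1/4·1/4 + 1/4·0 + 1/4·1/4 + 1/4·0 = 1/8.

1/8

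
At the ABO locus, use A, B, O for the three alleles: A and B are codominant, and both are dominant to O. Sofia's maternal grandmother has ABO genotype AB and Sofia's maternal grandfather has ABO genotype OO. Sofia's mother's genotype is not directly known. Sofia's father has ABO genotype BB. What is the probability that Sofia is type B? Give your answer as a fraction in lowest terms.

Sofia's mother's ABO genotype from AB × OO: 1/2 AO, 1/2 BO.
Crossing each possibility with the father BB and summing P(type B): 1/2·1/2 + 1/2·1 = 3/4.

3/4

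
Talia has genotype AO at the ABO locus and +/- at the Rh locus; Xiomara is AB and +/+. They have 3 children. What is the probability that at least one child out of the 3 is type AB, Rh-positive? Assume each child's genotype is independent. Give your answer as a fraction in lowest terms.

ABO cross AO × AB → 1/2 A, 1/4 B, 1/4 AB.
Rh cross +/- × +/+ → 1 Rh+; so P(type AB, Rh-positive) = 1/4 × 1 = 1/4 per child.
P(none) = (3/4)^3 = 27/64; P(at least one) = 1 − 27/64 = 37/64.

37/64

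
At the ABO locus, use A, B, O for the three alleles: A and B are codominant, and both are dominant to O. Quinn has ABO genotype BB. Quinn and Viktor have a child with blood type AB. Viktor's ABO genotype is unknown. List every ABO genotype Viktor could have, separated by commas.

AA, AB, AO

For each candidate genotype of Viktor, check whether crossing it with BB can produce every observed child phenotype.
  AA → possible child types {AB} ✓
  AB → possible child types {B, AB} ✓
  AO → possible child types {B, AB} ✓
  BB → possible child types {B} ✗
  BO → possible child types {B} ✗
  OO → possible child types {B} ✗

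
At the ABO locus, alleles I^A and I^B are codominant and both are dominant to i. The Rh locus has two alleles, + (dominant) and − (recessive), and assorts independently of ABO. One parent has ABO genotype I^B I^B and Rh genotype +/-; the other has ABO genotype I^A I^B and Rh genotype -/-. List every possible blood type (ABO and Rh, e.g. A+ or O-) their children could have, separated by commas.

Gametes from I^B I^B × I^A I^B give offspring ABO genotypes I^A I^B, I^B I^B, i.e. phenotypes B, AB.
Rh cross +/- × -/- → phenotypes Rh+, Rh-.
Combining independently: B+, B-, AB+, AB-.

B+, B-, AB+, AB-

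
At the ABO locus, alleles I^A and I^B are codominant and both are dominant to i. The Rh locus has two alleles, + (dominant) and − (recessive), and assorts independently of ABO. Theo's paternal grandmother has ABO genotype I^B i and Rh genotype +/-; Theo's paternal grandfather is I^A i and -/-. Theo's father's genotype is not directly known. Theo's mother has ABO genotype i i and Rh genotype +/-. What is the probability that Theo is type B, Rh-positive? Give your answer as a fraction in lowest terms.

5/32

Theo's father's ABO genotype from I^B i × I^A i: 1/4 I^A I^B, 1/4 I^A i, 1/4 I^B i, 1/4 i i.
Crossing each possibility with the mother i i and summing P(type B): 1/4·1/2 + 1/4·0 + 1/4·1/2 + 1/4·0 = 1/4.
Similarly for Rh via the father's Rh distribution: P(Rh+) = 5/8.
Independent loci: 1/4 × 5/8 = 5/32.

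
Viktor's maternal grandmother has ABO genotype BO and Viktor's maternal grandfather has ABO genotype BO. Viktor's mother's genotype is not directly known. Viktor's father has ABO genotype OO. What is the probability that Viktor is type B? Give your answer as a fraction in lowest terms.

Viktor's mother's ABO genotype from BO × BO: 1/4 BB, 1/2 BO, 1/4 OO.
Crossing each possibility with the father OO and summing P(type B): 1/4·1 + 1/2·1/2 + 1/4·0 = 1/2.

1/2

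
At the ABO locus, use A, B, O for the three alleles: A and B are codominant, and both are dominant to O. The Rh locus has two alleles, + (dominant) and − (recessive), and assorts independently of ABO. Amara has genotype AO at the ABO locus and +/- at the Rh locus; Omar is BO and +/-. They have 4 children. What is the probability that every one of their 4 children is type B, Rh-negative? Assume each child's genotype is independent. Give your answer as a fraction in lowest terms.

ABO cross AO × BO → 1/4 O, 1/4 A, 1/4 B, 1/4 AB.
Rh cross +/- × +/- → 3/4 Rh+, 1/4 Rh-; so P(type B, Rh-negative) = 1/4 × 1/4 = 1/16 per child.
All 4 independent: (1/16)^4 = 1/65536.

1/65536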